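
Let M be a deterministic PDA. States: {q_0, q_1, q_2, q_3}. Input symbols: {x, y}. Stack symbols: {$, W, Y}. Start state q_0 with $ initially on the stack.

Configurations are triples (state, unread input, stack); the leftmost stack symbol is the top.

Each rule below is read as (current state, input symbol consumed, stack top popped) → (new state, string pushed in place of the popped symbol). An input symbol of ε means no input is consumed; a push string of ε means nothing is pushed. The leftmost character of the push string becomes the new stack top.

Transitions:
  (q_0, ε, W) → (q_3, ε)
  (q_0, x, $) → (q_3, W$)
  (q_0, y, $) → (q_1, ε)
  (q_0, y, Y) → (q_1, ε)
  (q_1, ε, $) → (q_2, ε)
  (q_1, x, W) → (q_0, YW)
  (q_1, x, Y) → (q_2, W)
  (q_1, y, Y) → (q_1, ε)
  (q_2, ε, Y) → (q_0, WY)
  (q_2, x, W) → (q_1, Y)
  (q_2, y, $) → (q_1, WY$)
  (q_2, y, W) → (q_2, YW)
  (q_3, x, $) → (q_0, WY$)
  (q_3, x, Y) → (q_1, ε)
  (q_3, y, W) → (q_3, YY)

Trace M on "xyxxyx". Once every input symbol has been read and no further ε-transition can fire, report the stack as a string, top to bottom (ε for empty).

(q_0, xyxxyx, $)
  read x, top $: go to q_3, push W$ → (q_3, yxxyx, W$)
  read y, top W: go to q_3, push YY → (q_3, xxyx, YY$)
  read x, top Y: go to q_1, push ε → (q_1, xyx, Y$)
  read x, top Y: go to q_2, push W → (q_2, yx, W$)
  read y, top W: go to q_2, push YW → (q_2, x, YW$)
  ε-move, top Y: go to q_0, push WY → (q_0, x, WYW$)
  ε-move, top W: go to q_3, push ε → (q_3, x, YW$)
  read x, top Y: go to q_1, push ε → (q_1, ε, W$)
All input consumed in state q_1 with stack W$.

W$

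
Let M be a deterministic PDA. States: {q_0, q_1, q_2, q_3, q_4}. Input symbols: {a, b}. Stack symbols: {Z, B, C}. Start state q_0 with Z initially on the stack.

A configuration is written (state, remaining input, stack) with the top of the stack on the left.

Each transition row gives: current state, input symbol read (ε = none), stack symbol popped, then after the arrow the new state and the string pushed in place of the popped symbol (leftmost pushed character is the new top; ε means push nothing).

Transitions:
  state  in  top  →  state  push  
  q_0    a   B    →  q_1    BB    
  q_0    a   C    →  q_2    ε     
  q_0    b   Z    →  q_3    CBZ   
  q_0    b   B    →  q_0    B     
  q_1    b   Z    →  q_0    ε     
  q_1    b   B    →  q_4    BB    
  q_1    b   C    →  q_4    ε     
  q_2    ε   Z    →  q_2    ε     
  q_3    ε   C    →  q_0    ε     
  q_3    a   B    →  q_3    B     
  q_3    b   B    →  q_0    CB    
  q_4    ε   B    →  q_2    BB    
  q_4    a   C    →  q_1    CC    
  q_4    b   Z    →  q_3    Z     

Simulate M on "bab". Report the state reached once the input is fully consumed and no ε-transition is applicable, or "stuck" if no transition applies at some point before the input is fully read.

(q_0, bab, Z) ⊢ (q_3, ab, CBZ) ⊢ (q_0, ab, BZ) ⊢ (q_1, b, BBZ) ⊢ (q_4, ε, BBBZ) ⊢ (q_2, ε, BBBBZ)
All input consumed; M is in state q_2.

q_2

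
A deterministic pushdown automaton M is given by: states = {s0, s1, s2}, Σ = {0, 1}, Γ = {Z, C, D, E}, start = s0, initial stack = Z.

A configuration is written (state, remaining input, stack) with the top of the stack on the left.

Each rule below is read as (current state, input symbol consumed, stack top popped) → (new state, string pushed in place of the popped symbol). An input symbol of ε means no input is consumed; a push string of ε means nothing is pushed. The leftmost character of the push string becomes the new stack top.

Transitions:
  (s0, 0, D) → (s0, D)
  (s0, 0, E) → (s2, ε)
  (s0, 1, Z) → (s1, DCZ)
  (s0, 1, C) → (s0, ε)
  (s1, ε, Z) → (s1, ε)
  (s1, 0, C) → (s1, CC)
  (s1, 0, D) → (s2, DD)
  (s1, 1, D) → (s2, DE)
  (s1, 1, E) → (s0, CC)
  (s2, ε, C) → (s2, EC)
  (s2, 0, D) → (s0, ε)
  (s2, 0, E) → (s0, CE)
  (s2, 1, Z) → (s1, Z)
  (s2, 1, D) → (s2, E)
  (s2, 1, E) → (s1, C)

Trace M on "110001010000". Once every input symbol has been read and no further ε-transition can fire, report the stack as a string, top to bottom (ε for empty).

(s0, 110001010000, Z)
  read 1, top Z: go to s1, push DCZ → (s1, 10001010000, DCZ)
  read 1, top D: go to s2, push DE → (s2, 0001010000, DECZ)
  read 0, top D: go to s0, push ε → (s0, 001010000, ECZ)
  read 0, top E: go to s2, push ε → (s2, 01010000, CZ)
  ε-move, top C: go to s2, push EC → (s2, 01010000, ECZ)
  read 0, top E: go to s0, push CE → (s0, 1010000, CECZ)
  read 1, top C: go to s0, push ε → (s0, 010000, ECZ)
  read 0, top E: go to s2, push ε → (s2, 10000, CZ)
  ε-move, top C: go to s2, push EC → (s2, 10000, ECZ)
  read 1, top E: go to s1, push C → (s1, 0000, CCZ)
  read 0, top C: go to s1, push CC → (s1, 000, CCCZ)
  read 0, top C: go to s1, push CC → (s1, 00, CCCCZ)
  read 0, top C: go to s1, push CC → (s1, 0, CCCCCZ)
  read 0, top C: go to s1, push CC → (s1, ε, CCCCCCZ)
All input consumed in state s1 with stack CCCCCCZ.

CCCCCCZ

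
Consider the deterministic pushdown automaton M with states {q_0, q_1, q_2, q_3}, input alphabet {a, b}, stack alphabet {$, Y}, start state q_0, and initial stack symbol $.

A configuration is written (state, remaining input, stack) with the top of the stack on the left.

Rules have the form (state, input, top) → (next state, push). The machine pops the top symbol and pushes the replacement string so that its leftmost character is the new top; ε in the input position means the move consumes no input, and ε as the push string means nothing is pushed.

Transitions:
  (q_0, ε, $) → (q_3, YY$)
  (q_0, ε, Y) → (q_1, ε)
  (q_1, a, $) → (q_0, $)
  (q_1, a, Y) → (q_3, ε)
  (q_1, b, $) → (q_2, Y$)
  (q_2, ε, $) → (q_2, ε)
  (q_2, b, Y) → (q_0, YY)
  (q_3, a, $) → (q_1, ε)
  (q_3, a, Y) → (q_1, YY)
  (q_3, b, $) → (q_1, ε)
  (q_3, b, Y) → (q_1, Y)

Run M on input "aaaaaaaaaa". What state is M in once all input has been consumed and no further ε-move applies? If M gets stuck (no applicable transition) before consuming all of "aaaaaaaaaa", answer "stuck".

q_3

(q_0, aaaaaaaaaa, $)
  ε-move, top $: go to q_3, push YY$ → (q_3, aaaaaaaaaa, YY$)
  read a, top Y: go to q_1, push YY → (q_1, aaaaaaaaa, YYY$)
  read a, top Y: go to q_3, push ε → (q_3, aaaaaaaa, YY$)
  read a, top Y: go to q_1, push YY → (q_1, aaaaaaa, YYY$)
  read a, top Y: go to q_3, push ε → (q_3, aaaaaa, YY$)
  read a, top Y: go to q_1, push YY → (q_1, aaaaa, YYY$)
  read a, top Y: go to q_3, push ε → (q_3, aaaa, YY$)
  read a, top Y: go to q_1, push YY → (q_1, aaa, YYY$)
  read a, top Y: go to q_3, push ε → (q_3, aa, YY$)
  read a, top Y: go to q_1, push YY → (q_1, a, YYY$)
  read a, top Y: go to q_3, push ε → (q_3, ε, YY$)
All input consumed; M is in state q_3.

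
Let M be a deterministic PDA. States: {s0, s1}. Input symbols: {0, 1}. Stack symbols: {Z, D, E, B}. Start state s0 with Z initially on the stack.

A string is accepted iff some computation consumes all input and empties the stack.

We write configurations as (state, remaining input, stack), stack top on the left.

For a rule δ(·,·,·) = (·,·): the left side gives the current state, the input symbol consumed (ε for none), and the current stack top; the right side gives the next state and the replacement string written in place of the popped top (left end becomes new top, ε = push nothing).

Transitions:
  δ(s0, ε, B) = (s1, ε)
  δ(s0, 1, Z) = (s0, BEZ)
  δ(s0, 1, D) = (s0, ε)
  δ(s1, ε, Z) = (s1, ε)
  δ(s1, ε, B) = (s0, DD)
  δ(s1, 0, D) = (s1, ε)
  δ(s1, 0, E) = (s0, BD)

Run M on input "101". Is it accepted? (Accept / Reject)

Reject

(s0, 101, Z)
  read 1, top Z: go to s0, push BEZ → (s0, 01, BEZ)
  ε-move, top B: go to s1, push ε → (s1, 01, EZ)
  read 0, top E: go to s0, push BD → (s0, 1, BDZ)
  ε-move, top B: go to s1, push ε → (s1, 1, DZ)
No transition applies at (s1, 1, DZ); input not fully consumed.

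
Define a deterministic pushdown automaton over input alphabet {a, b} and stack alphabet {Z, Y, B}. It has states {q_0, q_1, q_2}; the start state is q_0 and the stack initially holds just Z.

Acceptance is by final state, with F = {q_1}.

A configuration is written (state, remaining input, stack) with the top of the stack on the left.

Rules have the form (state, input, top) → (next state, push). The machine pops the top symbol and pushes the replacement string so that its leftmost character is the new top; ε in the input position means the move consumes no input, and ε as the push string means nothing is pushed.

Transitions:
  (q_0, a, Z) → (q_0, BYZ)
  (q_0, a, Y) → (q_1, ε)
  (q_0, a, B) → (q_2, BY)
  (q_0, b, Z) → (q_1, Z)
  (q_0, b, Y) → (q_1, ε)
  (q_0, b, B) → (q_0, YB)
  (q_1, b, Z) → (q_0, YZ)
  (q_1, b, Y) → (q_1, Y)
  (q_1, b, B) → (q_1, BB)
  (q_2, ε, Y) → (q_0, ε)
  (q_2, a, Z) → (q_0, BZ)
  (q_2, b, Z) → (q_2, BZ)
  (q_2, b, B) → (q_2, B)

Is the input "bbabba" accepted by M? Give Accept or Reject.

Reject

(q_0, bbabba, Z)
  read b, top Z: go to q_1, push Z → (q_1, babba, Z)
  read b, top Z: go to q_0, push YZ → (q_0, abba, YZ)
  read a, top Y: go to q_1, push ε → (q_1, bba, Z)
  read b, top Z: go to q_0, push YZ → (q_0, ba, YZ)
  read b, top Y: go to q_1, push ε → (q_1, a, Z)
No transition applies at (q_1, a, Z); input not fully consumed.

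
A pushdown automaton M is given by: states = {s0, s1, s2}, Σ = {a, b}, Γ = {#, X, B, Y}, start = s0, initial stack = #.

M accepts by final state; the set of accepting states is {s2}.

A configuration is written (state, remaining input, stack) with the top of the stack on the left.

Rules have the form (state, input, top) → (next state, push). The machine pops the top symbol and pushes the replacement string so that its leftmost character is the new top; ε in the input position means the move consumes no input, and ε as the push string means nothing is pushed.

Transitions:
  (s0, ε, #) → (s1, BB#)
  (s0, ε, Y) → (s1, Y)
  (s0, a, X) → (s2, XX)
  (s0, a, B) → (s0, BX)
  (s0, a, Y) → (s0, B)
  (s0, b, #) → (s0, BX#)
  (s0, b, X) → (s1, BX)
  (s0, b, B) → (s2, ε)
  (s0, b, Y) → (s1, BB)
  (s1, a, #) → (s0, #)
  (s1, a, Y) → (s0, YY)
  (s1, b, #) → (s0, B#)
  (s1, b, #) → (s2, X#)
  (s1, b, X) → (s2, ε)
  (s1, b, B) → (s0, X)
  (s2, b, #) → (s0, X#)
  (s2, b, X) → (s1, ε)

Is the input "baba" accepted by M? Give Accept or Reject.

Reject

No computation consumes all input and reaches a final state.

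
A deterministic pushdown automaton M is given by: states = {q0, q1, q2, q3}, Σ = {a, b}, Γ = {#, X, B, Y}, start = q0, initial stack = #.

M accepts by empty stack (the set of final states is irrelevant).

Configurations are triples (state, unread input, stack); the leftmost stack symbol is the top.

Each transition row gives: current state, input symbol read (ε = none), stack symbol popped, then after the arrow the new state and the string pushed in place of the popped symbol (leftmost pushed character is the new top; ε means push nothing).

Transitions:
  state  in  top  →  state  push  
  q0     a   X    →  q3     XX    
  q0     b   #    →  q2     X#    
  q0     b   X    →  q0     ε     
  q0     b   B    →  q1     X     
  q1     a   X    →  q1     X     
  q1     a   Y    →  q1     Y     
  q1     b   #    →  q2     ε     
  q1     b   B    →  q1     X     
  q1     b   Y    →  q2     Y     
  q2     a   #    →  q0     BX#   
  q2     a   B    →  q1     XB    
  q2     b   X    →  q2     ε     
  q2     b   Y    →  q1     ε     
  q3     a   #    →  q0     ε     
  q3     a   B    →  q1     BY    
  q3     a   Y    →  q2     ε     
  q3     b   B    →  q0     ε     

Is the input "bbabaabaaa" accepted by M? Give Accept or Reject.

(q0, bbabaabaaa, #)
  read b, top #: go to q2, push X# → (q2, babaabaaa, X#)
  read b, top X: go to q2, push ε → (q2, abaabaaa, #)
  read a, top #: go to q0, push BX# → (q0, baabaaa, BX#)
  read b, top B: go to q1, push X → (q1, aabaaa, XX#)
  read a, top X: go to q1, push X → (q1, abaaa, XX#)
  read a, top X: go to q1, push X → (q1, baaa, XX#)
No transition applies at (q1, baaa, XX#); input not fully consumed.

Reject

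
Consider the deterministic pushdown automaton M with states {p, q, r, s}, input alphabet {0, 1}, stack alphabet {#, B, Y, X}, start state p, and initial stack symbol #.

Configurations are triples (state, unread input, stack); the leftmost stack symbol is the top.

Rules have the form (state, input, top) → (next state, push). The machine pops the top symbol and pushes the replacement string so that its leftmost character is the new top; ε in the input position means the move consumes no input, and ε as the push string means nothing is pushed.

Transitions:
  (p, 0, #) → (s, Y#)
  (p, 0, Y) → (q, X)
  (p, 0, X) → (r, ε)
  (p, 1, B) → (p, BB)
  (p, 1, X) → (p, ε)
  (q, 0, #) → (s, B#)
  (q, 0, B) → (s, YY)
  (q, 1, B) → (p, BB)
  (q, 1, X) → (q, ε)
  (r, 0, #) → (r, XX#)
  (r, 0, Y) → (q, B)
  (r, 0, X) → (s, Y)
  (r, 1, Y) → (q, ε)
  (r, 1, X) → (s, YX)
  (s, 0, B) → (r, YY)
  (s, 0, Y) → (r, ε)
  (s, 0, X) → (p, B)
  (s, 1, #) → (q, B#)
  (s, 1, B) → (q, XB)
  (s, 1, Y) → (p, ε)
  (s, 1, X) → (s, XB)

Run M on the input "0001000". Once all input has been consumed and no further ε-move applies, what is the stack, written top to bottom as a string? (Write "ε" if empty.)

(p, 0001000, #) ⊢ (s, 001000, Y#) ⊢ (r, 01000, #) ⊢ (r, 1000, XX#) ⊢ (s, 000, YXX#) ⊢ (r, 00, XX#) ⊢ (s, 0, YX#) ⊢ (r, ε, X#)
All input consumed in state r with stack X#.

X#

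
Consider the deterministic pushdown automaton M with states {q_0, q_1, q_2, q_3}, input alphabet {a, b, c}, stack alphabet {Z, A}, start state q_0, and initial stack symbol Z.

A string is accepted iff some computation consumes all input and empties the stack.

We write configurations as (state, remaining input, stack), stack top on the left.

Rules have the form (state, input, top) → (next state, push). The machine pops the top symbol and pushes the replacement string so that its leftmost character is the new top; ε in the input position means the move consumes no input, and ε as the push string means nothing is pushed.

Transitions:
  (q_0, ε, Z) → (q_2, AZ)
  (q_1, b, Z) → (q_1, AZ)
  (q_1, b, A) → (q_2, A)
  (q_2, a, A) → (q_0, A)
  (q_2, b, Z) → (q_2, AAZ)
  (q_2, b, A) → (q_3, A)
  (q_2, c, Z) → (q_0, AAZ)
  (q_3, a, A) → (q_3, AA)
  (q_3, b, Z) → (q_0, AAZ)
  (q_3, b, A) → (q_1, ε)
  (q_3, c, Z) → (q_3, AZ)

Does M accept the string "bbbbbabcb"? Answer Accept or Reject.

Reject

(q_0, bbbbbabcb, Z) ⊢ (q_2, bbbbbabcb, AZ) ⊢ (q_3, bbbbabcb, AZ) ⊢ (q_1, bbbabcb, Z) ⊢ (q_1, bbabcb, AZ) ⊢ (q_2, babcb, AZ) ⊢ (q_3, abcb, AZ) ⊢ (q_3, bcb, AAZ) ⊢ (q_1, cb, AZ)
No transition applies at (q_1, cb, AZ); input not fully consumed.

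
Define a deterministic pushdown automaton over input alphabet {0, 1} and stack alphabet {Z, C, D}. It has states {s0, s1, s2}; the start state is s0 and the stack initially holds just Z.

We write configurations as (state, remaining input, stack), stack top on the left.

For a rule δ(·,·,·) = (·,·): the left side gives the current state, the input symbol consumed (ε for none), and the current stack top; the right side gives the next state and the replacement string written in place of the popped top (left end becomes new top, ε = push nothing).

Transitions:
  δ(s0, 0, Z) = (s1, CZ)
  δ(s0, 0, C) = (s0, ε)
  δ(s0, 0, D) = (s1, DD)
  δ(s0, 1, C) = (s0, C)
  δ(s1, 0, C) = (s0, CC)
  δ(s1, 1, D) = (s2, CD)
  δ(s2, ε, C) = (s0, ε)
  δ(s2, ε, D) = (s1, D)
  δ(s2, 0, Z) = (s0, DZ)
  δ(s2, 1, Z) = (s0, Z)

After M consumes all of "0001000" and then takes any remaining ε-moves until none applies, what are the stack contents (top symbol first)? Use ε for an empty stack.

(s0, 0001000, Z)
  read 0, top Z: go to s1, push CZ → (s1, 001000, CZ)
  read 0, top C: go to s0, push CC → (s0, 01000, CCZ)
  read 0, top C: go to s0, push ε → (s0, 1000, CZ)
  read 1, top C: go to s0, push C → (s0, 000, CZ)
  read 0, top C: go to s0, push ε → (s0, 00, Z)
  read 0, top Z: go to s1, push CZ → (s1, 0, CZ)
  read 0, top C: go to s0, push CC → (s0, ε, CCZ)
All input consumed in state s0 with stack CCZ.

CCZ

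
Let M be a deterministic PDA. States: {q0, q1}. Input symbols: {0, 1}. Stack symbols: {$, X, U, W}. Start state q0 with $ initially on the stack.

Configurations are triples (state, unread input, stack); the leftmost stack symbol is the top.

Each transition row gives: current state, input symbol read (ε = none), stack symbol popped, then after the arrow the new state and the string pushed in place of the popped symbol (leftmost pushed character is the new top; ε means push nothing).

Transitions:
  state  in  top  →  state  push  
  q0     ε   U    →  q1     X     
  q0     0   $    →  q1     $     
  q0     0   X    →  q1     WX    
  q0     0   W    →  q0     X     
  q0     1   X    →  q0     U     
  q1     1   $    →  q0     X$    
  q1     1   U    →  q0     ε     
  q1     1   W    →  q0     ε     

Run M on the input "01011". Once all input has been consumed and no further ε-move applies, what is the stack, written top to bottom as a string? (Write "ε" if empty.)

(q0, 01011, $)
  read 0, top $: go to q1, push $ → (q1, 1011, $)
  read 1, top $: go to q0, push X$ → (q0, 011, X$)
  read 0, top X: go to q1, push WX → (q1, 11, WX$)
  read 1, top W: go to q0, push ε → (q0, 1, X$)
  read 1, top X: go to q0, push U → (q0, ε, U$)
  ε-move, top U: go to q1, push X → (q1, ε, X$)
All input consumed in state q1 with stack X$.

X$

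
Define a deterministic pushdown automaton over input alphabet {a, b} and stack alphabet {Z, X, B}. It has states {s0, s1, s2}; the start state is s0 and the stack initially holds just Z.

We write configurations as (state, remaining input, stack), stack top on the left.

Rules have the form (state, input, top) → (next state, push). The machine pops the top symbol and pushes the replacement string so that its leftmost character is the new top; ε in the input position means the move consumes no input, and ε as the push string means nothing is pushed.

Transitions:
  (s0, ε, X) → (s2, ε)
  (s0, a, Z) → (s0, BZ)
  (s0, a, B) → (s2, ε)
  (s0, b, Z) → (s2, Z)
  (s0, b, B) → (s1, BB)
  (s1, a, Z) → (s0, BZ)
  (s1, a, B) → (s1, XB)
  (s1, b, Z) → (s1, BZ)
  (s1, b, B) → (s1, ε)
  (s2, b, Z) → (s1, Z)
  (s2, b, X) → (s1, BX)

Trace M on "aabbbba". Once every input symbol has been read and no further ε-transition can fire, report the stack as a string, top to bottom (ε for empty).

(s0, aabbbba, Z)
  read a, top Z: go to s0, push BZ → (s0, abbbba, BZ)
  read a, top B: go to s2, push ε → (s2, bbbba, Z)
  read b, top Z: go to s1, push Z → (s1, bbba, Z)
  read b, top Z: go to s1, push BZ → (s1, bba, BZ)
  read b, top B: go to s1, push ε → (s1, ba, Z)
  read b, top Z: go to s1, push BZ → (s1, a, BZ)
  read a, top B: go to s1, push XB → (s1, ε, XBZ)
All input consumed in state s1 with stack XBZ.

XBZ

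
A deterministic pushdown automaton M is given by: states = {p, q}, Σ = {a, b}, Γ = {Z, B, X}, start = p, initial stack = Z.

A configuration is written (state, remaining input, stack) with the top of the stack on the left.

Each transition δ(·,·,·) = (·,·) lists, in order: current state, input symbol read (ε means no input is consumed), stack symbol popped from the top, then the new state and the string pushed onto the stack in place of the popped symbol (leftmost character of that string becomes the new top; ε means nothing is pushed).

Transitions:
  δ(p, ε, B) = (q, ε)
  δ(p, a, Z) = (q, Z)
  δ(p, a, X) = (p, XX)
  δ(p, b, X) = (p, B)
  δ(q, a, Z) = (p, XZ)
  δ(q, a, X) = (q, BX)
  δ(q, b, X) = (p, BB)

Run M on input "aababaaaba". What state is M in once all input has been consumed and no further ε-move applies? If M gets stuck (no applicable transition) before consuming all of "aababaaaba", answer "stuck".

q

(p, aababaaaba, Z)
  read a, top Z: go to q, push Z → (q, ababaaaba, Z)
  read a, top Z: go to p, push XZ → (p, babaaaba, XZ)
  read b, top X: go to p, push B → (p, abaaaba, BZ)
  ε-move, top B: go to q, push ε → (q, abaaaba, Z)
  read a, top Z: go to p, push XZ → (p, baaaba, XZ)
  read b, top X: go to p, push B → (p, aaaba, BZ)
  ε-move, top B: go to q, push ε → (q, aaaba, Z)
  read a, top Z: go to p, push XZ → (p, aaba, XZ)
  read a, top X: go to p, push XX → (p, aba, XXZ)
  read a, top X: go to p, push XX → (p, ba, XXXZ)
  read b, top X: go to p, push B → (p, a, BXXZ)
  ε-move, top B: go to q, push ε → (q, a, XXZ)
  read a, top X: go to q, push BX → (q, ε, BXXZ)
All input consumed; M is in state q.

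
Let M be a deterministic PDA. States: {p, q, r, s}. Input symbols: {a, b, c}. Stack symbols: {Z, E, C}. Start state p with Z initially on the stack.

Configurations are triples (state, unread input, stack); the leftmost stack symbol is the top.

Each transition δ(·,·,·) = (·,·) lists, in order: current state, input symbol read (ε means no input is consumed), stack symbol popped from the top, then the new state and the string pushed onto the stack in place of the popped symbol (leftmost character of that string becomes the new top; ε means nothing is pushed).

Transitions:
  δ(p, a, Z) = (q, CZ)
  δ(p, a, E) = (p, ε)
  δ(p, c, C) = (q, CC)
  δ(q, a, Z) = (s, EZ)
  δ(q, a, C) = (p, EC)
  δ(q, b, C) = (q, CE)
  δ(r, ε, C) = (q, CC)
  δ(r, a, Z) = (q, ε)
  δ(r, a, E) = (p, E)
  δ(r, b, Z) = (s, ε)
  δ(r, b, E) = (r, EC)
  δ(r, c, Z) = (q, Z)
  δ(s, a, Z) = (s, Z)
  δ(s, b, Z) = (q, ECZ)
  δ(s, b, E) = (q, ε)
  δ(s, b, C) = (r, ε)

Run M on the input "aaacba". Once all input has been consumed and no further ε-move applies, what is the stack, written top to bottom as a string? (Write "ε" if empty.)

(p, aaacba, Z) ⊢ (q, aacba, CZ) ⊢ (p, acba, ECZ) ⊢ (p, cba, CZ) ⊢ (q, ba, CCZ) ⊢ (q, a, CECZ) ⊢ (p, ε, ECECZ)
All input consumed in state p with stack ECECZ.

ECECZ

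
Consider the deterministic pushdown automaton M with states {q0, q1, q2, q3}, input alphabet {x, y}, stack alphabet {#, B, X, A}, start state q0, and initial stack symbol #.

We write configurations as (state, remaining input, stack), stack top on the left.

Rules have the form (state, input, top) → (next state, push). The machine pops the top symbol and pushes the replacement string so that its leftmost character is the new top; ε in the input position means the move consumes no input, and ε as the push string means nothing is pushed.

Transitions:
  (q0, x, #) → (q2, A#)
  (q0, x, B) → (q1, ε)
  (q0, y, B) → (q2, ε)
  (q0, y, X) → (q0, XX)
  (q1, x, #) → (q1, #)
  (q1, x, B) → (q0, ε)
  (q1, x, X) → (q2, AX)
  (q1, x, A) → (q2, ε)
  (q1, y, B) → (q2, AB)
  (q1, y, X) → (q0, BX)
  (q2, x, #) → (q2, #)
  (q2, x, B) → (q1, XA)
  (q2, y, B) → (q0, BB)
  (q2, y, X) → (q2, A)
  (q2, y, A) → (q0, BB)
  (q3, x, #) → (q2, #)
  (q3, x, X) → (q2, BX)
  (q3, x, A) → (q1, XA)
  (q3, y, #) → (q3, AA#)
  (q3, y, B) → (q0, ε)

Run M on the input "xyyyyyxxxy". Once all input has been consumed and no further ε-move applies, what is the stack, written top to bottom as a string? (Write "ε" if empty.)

(q0, xyyyyyxxxy, #)
  read x, top #: go to q2, push A# → (q2, yyyyyxxxy, A#)
  read y, top A: go to q0, push BB → (q0, yyyyxxxy, BB#)
  read y, top B: go to q2, push ε → (q2, yyyxxxy, B#)
  read y, top B: go to q0, push BB → (q0, yyxxxy, BB#)
  read y, top B: go to q2, push ε → (q2, yxxxy, B#)
  read y, top B: go to q0, push BB → (q0, xxxy, BB#)
  read x, top B: go to q1, push ε → (q1, xxy, B#)
  read x, top B: go to q0, push ε → (q0, xy, #)
  read x, top #: go to q2, push A# → (q2, y, A#)
  read y, top A: go to q0, push BB → (q0, ε, BB#)
All input consumed in state q0 with stack BB#.

BB#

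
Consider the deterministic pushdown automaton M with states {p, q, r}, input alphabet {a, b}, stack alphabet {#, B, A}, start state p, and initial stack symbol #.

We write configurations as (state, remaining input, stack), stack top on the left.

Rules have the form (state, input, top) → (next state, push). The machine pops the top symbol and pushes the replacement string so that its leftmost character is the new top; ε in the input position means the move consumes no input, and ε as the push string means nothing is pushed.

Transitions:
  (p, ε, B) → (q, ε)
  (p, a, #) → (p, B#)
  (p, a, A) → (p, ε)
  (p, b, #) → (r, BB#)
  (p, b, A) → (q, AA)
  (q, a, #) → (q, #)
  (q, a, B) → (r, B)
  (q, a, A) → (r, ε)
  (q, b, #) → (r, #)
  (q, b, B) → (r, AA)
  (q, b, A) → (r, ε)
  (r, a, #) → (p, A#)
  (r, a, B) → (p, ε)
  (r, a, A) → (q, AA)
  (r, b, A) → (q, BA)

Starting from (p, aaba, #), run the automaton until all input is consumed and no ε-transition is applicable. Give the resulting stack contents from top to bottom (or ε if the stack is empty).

A#

(p, aaba, #)
  read a, top #: go to p, push B# → (p, aba, B#)
  ε-move, top B: go to q, push ε → (q, aba, #)
  read a, top #: go to q, push # → (q, ba, #)
  read b, top #: go to r, push # → (r, a, #)
  read a, top #: go to p, push A# → (p, ε, A#)
All input consumed in state p with stack A#.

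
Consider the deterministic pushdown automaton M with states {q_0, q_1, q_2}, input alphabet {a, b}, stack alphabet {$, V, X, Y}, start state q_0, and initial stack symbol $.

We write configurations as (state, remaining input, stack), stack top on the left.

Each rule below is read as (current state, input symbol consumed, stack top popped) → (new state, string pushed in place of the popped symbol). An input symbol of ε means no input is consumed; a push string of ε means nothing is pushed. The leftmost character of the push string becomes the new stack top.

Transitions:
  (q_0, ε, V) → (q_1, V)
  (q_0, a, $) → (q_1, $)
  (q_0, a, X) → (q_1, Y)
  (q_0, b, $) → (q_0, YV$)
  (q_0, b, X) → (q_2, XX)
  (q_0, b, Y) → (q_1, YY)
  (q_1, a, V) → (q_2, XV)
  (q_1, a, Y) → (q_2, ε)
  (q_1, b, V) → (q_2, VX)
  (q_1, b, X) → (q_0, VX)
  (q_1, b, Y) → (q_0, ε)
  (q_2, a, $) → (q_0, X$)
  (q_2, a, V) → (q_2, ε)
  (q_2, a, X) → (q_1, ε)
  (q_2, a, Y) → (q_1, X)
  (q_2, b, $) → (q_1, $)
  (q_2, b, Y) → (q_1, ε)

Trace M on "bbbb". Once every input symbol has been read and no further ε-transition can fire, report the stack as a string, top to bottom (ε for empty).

(q_0, bbbb, $) ⊢ (q_0, bbb, YV$) ⊢ (q_1, bb, YYV$) ⊢ (q_0, b, YV$) ⊢ (q_1, ε, YYV$)
All input consumed in state q_1 with stack YYV$.

YYV$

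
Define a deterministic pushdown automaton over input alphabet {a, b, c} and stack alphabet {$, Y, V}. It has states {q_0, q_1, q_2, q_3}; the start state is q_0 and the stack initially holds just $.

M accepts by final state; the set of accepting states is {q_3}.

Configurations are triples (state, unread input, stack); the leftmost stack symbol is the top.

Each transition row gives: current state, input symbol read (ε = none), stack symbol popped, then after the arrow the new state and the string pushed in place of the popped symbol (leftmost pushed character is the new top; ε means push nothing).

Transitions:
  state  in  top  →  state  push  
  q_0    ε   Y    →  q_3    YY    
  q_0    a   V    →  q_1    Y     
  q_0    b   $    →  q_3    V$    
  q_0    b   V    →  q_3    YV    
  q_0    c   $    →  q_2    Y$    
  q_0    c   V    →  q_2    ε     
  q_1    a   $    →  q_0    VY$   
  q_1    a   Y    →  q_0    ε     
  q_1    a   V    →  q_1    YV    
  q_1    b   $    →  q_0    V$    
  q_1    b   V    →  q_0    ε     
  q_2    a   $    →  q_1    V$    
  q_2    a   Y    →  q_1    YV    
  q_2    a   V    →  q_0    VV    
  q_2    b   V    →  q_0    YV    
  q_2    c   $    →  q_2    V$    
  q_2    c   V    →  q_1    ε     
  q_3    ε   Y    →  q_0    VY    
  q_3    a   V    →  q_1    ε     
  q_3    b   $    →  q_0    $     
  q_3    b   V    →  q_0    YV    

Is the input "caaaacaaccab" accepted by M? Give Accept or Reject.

(q_0, caaaacaaccab, $) ⊢ (q_2, aaaacaaccab, Y$) ⊢ (q_1, aaacaaccab, YV$) ⊢ (q_0, aacaaccab, V$) ⊢ (q_1, acaaccab, Y$) ⊢ (q_0, caaccab, $) ⊢ (q_2, aaccab, Y$) ⊢ (q_1, accab, YV$) ⊢ (q_0, ccab, V$) ⊢ (q_2, cab, $) ⊢ (q_2, ab, V$) ⊢ (q_0, b, VV$) ⊢ (q_3, ε, YVV$)
All input consumed; state q_3 ∈ F.

Accept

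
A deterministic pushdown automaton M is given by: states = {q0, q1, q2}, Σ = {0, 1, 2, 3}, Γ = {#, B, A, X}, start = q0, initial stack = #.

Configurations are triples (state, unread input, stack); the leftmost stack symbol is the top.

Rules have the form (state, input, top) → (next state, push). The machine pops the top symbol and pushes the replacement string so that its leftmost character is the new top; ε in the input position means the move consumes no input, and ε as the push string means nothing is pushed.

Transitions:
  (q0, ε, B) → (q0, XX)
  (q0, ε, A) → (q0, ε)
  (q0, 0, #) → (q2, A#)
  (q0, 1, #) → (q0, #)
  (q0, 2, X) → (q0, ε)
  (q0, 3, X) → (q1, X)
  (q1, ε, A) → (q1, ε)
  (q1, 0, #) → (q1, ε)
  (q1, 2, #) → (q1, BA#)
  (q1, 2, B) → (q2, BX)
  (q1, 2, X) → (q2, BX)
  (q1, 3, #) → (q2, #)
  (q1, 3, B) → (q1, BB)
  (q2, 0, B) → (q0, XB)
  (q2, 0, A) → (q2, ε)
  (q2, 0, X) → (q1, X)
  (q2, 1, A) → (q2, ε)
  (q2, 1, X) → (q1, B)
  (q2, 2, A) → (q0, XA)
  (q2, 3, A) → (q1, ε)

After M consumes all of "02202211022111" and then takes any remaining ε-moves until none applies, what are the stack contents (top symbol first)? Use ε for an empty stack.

(q0, 02202211022111, #)
  read 0, top #: go to q2, push A# → (q2, 2202211022111, A#)
  read 2, top A: go to q0, push XA → (q0, 202211022111, XA#)
  read 2, top X: go to q0, push ε → (q0, 02211022111, A#)
  ε-move, top A: go to q0, push ε → (q0, 02211022111, #)
  read 0, top #: go to q2, push A# → (q2, 2211022111, A#)
  read 2, top A: go to q0, push XA → (q0, 211022111, XA#)
  read 2, top X: go to q0, push ε → (q0, 11022111, A#)
  ε-move, top A: go to q0, push ε → (q0, 11022111, #)
  read 1, top #: go to q0, push # → (q0, 1022111, #)
  read 1, top #: go to q0, push # → (q0, 022111, #)
  read 0, top #: go to q2, push A# → (q2, 22111, A#)
  read 2, top A: go to q0, push XA → (q0, 2111, XA#)
  read 2, top X: go to q0, push ε → (q0, 111, A#)
  ε-move, top A: go to q0, push ε → (q0, 111, #)
  read 1, top #: go to q0, push # → (q0, 11, #)
  read 1, top #: go to q0, push # → (q0, 1, #)
  read 1, top #: go to q0, push # → (q0, ε, #)
All input consumed in state q0 with stack #.

#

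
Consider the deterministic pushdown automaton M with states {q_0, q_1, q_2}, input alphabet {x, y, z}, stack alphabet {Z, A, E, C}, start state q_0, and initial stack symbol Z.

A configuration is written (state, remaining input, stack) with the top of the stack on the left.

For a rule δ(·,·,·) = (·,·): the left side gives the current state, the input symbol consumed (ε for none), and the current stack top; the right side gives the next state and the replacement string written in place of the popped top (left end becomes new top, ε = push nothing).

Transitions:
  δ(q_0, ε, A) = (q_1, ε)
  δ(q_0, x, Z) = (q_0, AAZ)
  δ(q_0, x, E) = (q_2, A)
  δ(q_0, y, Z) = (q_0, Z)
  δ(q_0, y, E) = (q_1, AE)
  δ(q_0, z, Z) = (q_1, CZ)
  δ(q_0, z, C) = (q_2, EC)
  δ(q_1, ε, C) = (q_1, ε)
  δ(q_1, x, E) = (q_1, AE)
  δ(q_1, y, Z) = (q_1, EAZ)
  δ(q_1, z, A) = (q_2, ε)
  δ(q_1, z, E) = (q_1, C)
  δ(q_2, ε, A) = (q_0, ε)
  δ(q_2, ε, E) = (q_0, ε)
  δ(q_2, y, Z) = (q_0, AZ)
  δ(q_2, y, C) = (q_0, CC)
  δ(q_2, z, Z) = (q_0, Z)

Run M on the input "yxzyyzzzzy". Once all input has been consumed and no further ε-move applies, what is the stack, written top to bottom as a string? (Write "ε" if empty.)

EAZ

(q_0, yxzyyzzzzy, Z)
  read y, top Z: go to q_0, push Z → (q_0, xzyyzzzzy, Z)
  read x, top Z: go to q_0, push AAZ → (q_0, zyyzzzzy, AAZ)
  ε-move, top A: go to q_1, push ε → (q_1, zyyzzzzy, AZ)
  read z, top A: go to q_2, push ε → (q_2, yyzzzzy, Z)
  read y, top Z: go to q_0, push AZ → (q_0, yzzzzy, AZ)
  ε-move, top A: go to q_1, push ε → (q_1, yzzzzy, Z)
  read y, top Z: go to q_1, push EAZ → (q_1, zzzzy, EAZ)
  read z, top E: go to q_1, push C → (q_1, zzzy, CAZ)
  ε-move, top C: go to q_1, push ε → (q_1, zzzy, AZ)
  read z, top A: go to q_2, push ε → (q_2, zzy, Z)
  read z, top Z: go to q_0, push Z → (q_0, zy, Z)
  read z, top Z: go to q_1, push CZ → (q_1, y, CZ)
  ε-move, top C: go to q_1, push ε → (q_1, y, Z)
  read y, top Z: go to q_1, push EAZ → (q_1, ε, EAZ)
All input consumed in state q_1 with stack EAZ.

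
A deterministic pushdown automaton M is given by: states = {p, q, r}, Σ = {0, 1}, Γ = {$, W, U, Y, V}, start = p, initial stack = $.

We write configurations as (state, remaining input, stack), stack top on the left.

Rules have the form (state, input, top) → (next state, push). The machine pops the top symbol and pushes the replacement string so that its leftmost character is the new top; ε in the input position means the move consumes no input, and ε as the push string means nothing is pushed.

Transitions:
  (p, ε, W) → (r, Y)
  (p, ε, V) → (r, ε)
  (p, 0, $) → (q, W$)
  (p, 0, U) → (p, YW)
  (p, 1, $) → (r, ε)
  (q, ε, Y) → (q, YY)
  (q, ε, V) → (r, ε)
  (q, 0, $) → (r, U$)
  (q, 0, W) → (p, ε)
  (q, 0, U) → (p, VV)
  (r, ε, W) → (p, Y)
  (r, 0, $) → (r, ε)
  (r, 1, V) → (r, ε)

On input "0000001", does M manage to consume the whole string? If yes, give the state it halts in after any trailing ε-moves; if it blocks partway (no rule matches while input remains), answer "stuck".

(p, 0000001, $)
  read 0, top $: go to q, push W$ → (q, 000001, W$)
  read 0, top W: go to p, push ε → (p, 00001, $)
  read 0, top $: go to q, push W$ → (q, 0001, W$)
  read 0, top W: go to p, push ε → (p, 001, $)
  read 0, top $: go to q, push W$ → (q, 01, W$)
  read 0, top W: go to p, push ε → (p, 1, $)
  read 1, top $: go to r, push ε → (r, ε, ε)
All input consumed; M is in state r.

r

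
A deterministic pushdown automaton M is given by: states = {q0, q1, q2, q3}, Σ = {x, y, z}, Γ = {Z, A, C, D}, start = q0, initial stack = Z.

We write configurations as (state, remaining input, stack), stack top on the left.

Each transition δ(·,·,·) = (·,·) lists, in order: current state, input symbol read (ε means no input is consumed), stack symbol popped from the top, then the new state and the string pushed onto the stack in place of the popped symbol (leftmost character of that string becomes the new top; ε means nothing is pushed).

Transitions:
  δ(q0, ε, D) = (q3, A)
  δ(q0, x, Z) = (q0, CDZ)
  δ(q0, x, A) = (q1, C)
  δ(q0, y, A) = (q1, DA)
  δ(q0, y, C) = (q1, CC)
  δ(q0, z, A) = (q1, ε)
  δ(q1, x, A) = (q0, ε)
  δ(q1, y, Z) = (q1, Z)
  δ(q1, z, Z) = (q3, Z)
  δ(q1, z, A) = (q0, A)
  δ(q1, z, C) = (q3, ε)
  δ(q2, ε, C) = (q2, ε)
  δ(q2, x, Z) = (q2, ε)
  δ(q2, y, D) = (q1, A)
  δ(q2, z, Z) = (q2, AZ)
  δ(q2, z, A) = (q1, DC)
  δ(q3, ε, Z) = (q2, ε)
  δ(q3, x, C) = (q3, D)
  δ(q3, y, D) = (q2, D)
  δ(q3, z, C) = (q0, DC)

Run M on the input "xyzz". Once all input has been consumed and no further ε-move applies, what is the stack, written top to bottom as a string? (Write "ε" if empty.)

(q0, xyzz, Z)
  read x, top Z: go to q0, push CDZ → (q0, yzz, CDZ)
  read y, top C: go to q1, push CC → (q1, zz, CCDZ)
  read z, top C: go to q3, push ε → (q3, z, CDZ)
  read z, top C: go to q0, push DC → (q0, ε, DCDZ)
  ε-move, top D: go to q3, push A → (q3, ε, ACDZ)
All input consumed in state q3 with stack ACDZ.

ACDZ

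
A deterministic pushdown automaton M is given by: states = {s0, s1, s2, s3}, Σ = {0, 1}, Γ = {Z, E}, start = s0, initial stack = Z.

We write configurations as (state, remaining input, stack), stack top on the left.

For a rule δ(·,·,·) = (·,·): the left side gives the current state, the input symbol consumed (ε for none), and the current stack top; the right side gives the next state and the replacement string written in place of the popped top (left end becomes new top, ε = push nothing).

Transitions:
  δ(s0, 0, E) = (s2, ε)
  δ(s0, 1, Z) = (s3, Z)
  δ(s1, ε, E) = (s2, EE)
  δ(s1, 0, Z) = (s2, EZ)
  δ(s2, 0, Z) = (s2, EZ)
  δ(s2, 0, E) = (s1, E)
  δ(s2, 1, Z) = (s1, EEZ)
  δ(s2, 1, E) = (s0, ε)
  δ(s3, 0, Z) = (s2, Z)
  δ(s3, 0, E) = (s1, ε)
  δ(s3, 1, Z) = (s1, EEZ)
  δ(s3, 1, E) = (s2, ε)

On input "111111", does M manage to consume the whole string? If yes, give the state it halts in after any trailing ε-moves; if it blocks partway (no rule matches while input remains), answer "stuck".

stuck

(s0, 111111, Z)
  read 1, top Z: go to s3, push Z → (s3, 11111, Z)
  read 1, top Z: go to s1, push EEZ → (s1, 1111, EEZ)
  ε-move, top E: go to s2, push EE → (s2, 1111, EEEZ)
  read 1, top E: go to s0, push ε → (s0, 111, EEZ)
No transition for (s0, 1, top E); M blocks with input 111 remaining.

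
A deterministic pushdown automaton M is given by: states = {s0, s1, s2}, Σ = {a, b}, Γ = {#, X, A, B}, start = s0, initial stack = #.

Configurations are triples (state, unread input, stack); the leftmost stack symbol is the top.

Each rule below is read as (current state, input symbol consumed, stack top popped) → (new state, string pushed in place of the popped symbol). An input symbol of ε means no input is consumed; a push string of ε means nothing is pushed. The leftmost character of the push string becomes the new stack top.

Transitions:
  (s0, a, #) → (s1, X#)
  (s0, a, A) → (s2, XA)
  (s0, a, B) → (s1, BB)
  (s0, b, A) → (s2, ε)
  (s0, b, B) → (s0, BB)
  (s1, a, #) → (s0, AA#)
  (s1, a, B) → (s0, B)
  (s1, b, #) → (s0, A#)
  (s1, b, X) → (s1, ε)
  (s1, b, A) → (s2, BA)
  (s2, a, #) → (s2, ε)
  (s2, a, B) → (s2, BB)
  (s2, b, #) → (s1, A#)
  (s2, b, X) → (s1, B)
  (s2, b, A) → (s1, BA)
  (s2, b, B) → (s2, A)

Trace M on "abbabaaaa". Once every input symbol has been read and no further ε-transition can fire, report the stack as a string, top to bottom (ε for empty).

BBBA#

(s0, abbabaaaa, #)
  read a, top #: go to s1, push X# → (s1, bbabaaaa, X#)
  read b, top X: go to s1, push ε → (s1, babaaaa, #)
  read b, top #: go to s0, push A# → (s0, abaaaa, A#)
  read a, top A: go to s2, push XA → (s2, baaaa, XA#)
  read b, top X: go to s1, push B → (s1, aaaa, BA#)
  read a, top B: go to s0, push B → (s0, aaa, BA#)
  read a, top B: go to s1, push BB → (s1, aa, BBA#)
  read a, top B: go to s0, push B → (s0, a, BBA#)
  read a, top B: go to s1, push BB → (s1, ε, BBBA#)
All input consumed in state s1 with stack BBBA#.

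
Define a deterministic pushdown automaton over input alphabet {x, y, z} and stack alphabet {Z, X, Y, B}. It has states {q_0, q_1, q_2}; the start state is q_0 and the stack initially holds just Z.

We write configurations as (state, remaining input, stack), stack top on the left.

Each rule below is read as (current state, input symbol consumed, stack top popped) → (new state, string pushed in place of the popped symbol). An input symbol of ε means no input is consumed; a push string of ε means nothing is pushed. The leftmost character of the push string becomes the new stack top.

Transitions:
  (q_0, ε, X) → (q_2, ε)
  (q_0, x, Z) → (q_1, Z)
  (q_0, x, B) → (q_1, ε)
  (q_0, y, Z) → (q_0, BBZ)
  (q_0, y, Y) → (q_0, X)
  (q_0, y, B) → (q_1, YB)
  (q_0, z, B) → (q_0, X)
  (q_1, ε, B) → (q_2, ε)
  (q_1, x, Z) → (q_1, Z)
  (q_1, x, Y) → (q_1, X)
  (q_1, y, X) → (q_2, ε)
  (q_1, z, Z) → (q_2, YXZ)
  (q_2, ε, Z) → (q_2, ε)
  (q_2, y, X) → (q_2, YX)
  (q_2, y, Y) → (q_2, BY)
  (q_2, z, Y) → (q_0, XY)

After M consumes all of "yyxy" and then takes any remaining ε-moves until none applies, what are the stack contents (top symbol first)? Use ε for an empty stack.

BBZ

(q_0, yyxy, Z)
  read y, top Z: go to q_0, push BBZ → (q_0, yxy, BBZ)
  read y, top B: go to q_1, push YB → (q_1, xy, YBBZ)
  read x, top Y: go to q_1, push X → (q_1, y, XBBZ)
  read y, top X: go to q_2, push ε → (q_2, ε, BBZ)
All input consumed in state q_2 with stack BBZ.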